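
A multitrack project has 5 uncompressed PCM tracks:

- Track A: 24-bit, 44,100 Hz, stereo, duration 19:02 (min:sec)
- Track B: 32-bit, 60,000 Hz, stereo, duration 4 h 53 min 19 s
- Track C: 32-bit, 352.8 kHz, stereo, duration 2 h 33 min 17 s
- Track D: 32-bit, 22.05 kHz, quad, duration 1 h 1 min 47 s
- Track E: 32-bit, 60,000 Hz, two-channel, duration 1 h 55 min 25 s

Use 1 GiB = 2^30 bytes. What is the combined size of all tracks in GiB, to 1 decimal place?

36.6 GiB

Track A: 19:02 (min:sec) = 1,142 s; 44,100 × 1,142 × 3 × 2 = 302,173,200 bytes.
Track B: 4 h 53 min 19 s = 17,599 s; 60,000 × 17,599 × 4 × 2 = 8,447,520,000 bytes.
Track C: 2 h 33 min 17 s = 9,197 s; 352,800 × 9,197 × 4 × 2 = 25,957,612,800 bytes.
Track D: 1 h 1 min 47 s = 3,707 s; 22,050 × 3,707 × 4 × 4 = 1,307,829,600 bytes.
Track E: 1 h 55 min 25 s = 6,925 s; 60,000 × 6,925 × 4 × 2 = 3,324,000,000 bytes.
Total = 39,339,135,600 bytes = 36.6 GiB.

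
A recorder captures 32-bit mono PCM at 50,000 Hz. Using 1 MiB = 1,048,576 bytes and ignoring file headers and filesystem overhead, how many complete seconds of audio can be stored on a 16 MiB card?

83 seconds

Uncompressed byte rate = 50,000 × 4 × 1 = 200,000 bytes/s.
Capacity = 16 × 1,048,576 = 16,777,216 bytes.
16,777,216 / 200,000 ≈ 83.89 s → 83 seconds.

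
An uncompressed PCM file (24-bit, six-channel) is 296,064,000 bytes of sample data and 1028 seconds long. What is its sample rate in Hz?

16,000 Hz

Bytes = sample_rate × seconds × bytes_per_sample × channels.
sample_rate = 296,064,000 / (1,028 × 3 × 6) = 296,064,000 / 18,504 = 16,000 Hz.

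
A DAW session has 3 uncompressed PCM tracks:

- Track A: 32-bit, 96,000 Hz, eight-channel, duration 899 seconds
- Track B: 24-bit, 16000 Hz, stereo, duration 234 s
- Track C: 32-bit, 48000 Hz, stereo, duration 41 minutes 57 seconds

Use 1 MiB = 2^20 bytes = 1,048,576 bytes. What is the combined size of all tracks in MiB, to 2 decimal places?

Track A: 96,000 × 899 × 4 × 8 = 2,761,728,000 bytes.
Track B: 16,000 × 234 × 3 × 2 = 22,464,000 bytes.
Track C: 41 minutes 57 seconds = 2,517 s; 48,000 × 2,517 × 4 × 2 = 966,528,000 bytes.
Total = 3,750,720,000 bytes = 3576.97 MiB.

3576.97 MiB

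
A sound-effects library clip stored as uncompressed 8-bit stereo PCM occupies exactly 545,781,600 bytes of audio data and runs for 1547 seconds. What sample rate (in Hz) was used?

Bytes = sample_rate × seconds × bytes_per_sample × channels.
sample_rate = 545,781,600 / (1,547 × 1 × 2) = 545,781,600 / 3,094 = 176,400 Hz.

176,400 Hz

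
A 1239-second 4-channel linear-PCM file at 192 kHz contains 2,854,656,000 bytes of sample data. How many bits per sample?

24 bits

Bytes per sample = 2,854,656,000 / (192,000 × 1,239 × 4) = 2,854,656,000 / 951,552,000 = 3.
Bit depth = 3 × 8 = 24 bits.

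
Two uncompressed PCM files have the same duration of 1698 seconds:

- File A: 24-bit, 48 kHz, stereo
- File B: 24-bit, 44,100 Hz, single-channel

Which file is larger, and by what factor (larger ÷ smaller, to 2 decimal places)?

File A: 48,000 × 3 × 2 = 288,000 bytes/s.
File B: 44,100 × 3 × 1 = 132,300 bytes/s.
File A is larger; ratio = 489,024,000 / 224,645,400 = 2.18.

File A, by a factor of 2.18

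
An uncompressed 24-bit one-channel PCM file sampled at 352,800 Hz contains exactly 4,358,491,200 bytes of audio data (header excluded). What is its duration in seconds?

Byte rate = 352,800 × 3 × 1 = 1,058,400 bytes/s.
Duration = 4,358,491,200 / 1,058,400 = 4,118 s.

4,118 seconds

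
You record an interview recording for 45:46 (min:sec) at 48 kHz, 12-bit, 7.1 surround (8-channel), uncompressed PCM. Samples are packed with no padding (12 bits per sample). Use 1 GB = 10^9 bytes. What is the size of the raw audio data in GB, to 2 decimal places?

Duration = 45:46 (min:sec) = 2,746 s.
Bits = 48,000 × 2,746 × 12 × 8 = 12,653,568,000 bits = 1,581,696,000 bytes.
1,581,696,000 / 1,000,000,000 = 1.58 GB.

1.58 GB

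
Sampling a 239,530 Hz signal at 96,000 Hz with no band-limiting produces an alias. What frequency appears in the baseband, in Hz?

Nyquist = 96,000/2 = 48,000 Hz; 239,530 Hz exceeds it.
Alias = |239,530 − 2×96,000| = |239,530 − 192,000| = 47,530 Hz.

47,530 Hz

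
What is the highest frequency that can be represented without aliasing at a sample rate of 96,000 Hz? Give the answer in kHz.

Nyquist frequency = sample rate / 2 = 96,000 / 2 = 48 kHz.

48 kHz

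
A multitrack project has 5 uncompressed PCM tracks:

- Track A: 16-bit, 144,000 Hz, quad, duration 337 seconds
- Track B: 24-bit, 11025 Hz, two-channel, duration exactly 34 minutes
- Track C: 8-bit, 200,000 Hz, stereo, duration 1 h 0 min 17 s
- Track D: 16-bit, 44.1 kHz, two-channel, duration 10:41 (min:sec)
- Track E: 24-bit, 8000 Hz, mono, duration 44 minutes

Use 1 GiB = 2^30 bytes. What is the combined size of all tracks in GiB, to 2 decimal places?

2.00 GiB

Track A: 144,000 × 337 × 2 × 4 = 388,224,000 bytes.
Track B: exactly 34 minutes = 2,040 s; 11,025 × 2,040 × 3 × 2 = 134,946,000 bytes.
Track C: 1 h 0 min 17 s = 3,617 s; 200,000 × 3,617 × 1 × 2 = 1,446,800,000 bytes.
Track D: 10:41 (min:sec) = 641 s; 44,100 × 641 × 2 × 2 = 113,072,400 bytes.
Track E: 44 minutes = 2,640 s; 8,000 × 2,640 × 3 × 1 = 63,360,000 bytes.
Total = 2,146,402,400 bytes = 2.00 GiB.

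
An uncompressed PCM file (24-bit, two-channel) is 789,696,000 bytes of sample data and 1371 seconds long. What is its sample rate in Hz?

Bytes = sample_rate × seconds × bytes_per_sample × channels.
sample_rate = 789,696,000 / (1,371 × 3 × 2) = 789,696,000 / 8,226 = 96,000 Hz.

96,000 Hz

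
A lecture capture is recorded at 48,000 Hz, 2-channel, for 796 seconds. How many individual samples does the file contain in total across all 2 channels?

76,416,000 samples

48,000 × 796 s × 2 ch = 76,416,000 samples.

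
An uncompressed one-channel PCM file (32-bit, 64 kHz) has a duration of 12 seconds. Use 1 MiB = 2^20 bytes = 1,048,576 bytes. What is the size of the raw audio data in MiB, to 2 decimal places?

2.93 MiB

Bytes = 64,000 samples/s × 12 s × 4 bytes/sample × 1 ch = 3,072,000 bytes.
3,072,000 / 1,048,576 = 2.93 MiB.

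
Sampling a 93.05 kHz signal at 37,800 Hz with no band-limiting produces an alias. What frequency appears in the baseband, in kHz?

17.45 kHz

Nyquist = 37,800/2 = 18,900 Hz; 93,050 Hz exceeds it.
Alias = |93,050 − 2×37,800| = |93,050 − 75,600| = 17,450 Hz = 17.45 kHz.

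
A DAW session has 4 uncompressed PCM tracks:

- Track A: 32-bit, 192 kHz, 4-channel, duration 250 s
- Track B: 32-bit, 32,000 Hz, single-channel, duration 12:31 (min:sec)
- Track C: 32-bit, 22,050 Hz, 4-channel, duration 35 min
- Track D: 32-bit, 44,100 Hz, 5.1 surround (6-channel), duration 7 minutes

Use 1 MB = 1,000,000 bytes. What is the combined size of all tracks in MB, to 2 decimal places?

Track A: 192,000 × 250 × 4 × 4 = 768,000,000 bytes.
Track B: 12:31 (min:sec) = 751 s; 32,000 × 751 × 4 × 1 = 96,128,000 bytes.
Track C: 35 min = 2,100 s; 22,050 × 2,100 × 4 × 4 = 740,880,000 bytes.
Track D: 7 minutes = 420 s; 44,100 × 420 × 4 × 6 = 444,528,000 bytes.
Total = 2,049,536,000 bytes = 2049.54 MB.

2049.54 MB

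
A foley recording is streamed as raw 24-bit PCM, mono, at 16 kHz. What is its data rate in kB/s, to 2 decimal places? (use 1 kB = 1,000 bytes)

48.00 kB/s

Bit rate = 16,000 × 24 × 1 = 384,000 bits/s.
384,000 / 8 = 48,000 B/s = 48.00 kB/s.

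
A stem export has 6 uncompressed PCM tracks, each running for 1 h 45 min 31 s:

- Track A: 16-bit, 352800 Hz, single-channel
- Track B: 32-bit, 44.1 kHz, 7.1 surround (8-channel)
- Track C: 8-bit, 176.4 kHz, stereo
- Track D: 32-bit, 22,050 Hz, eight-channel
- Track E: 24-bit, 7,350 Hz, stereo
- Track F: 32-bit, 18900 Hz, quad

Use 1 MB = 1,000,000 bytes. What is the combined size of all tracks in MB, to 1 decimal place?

1 h 45 min 31 s = 6,331 s.
Track A: 352,800 × 6,331 × 2 × 1 = 4,467,153,600 bytes.
Track B: 44,100 × 6,331 × 4 × 8 = 8,934,307,200 bytes.
Track C: 176,400 × 6,331 × 1 × 2 = 2,233,576,800 bytes.
Track D: 22,050 × 6,331 × 4 × 8 = 4,467,153,600 bytes.
Track E: 7,350 × 6,331 × 3 × 2 = 279,197,100 bytes.
Track F: 18,900 × 6,331 × 4 × 4 = 1,914,494,400 bytes.
Total = 22,295,882,700 bytes = 22295.9 MB.

22295.9 MB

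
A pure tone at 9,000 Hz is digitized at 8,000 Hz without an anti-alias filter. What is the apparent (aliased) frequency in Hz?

1,000 Hz

Nyquist = 8,000/2 = 4,000 Hz; 9,000 Hz exceeds it.
Alias = |9,000 − 1×8,000| = |9,000 − 8,000| = 1,000 Hz.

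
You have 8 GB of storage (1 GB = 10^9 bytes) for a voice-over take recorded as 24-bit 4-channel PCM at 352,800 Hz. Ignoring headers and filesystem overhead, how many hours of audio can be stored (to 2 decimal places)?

0.52 hours

Uncompressed byte rate = 352,800 × 3 × 4 = 4,233,600 bytes/s.
Capacity = 8 × 1,000,000,000 = 8,000,000,000 bytes.
8,000,000,000 / 4,233,600 ≈ 1889.64 s → 0.52 hours.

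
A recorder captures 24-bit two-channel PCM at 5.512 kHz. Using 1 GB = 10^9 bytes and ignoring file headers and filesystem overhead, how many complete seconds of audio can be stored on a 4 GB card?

120,948 seconds

Uncompressed byte rate = 5,512 × 3 × 2 = 33,072 bytes/s.
Capacity = 4 × 1,000,000,000 = 4,000,000,000 bytes.
4,000,000,000 / 33,072 ≈ 120948.23 s → 120,948 seconds.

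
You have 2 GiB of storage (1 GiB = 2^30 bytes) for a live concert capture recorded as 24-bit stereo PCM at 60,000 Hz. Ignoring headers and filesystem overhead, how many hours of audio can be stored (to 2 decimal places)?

Uncompressed byte rate = 60,000 × 3 × 2 = 360,000 bytes/s.
Capacity = 2 × 1,073,741,824 = 2,147,483,648 bytes.
2,147,483,648 / 360,000 ≈ 5965.23 s → 1.66 hours.

1.66 hours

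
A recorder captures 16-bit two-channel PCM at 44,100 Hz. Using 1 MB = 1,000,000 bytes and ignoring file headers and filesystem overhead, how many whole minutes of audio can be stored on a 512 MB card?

Uncompressed byte rate = 44,100 × 2 × 2 = 176,400 bytes/s.
Capacity = 512 × 1,000,000 = 512,000,000 bytes.
512,000,000 / 176,400 ≈ 2902.49 s → 48 minutes.

48 minutes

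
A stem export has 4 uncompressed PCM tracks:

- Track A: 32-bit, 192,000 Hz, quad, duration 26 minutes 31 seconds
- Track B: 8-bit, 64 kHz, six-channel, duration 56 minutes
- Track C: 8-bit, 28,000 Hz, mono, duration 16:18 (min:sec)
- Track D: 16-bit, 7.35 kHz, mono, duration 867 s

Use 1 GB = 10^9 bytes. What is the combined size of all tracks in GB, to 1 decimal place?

6.2 GB

Track A: 26 minutes 31 seconds = 1,591 s; 192,000 × 1,591 × 4 × 4 = 4,887,552,000 bytes.
Track B: 56 minutes = 3,360 s; 64,000 × 3,360 × 1 × 6 = 1,290,240,000 bytes.
Track C: 16:18 (min:sec) = 978 s; 28,000 × 978 × 1 × 1 = 27,384,000 bytes.
Track D: 7,350 × 867 × 2 × 1 = 12,744,900 bytes.
Total = 6,217,920,900 bytes = 6.2 GB.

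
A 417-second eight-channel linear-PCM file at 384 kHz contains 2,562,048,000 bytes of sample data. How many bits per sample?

16 bits

Bytes per sample = 2,562,048,000 / (384,000 × 417 × 8) = 2,562,048,000 / 1,281,024,000 = 2.
Bit depth = 2 × 8 = 16 bits.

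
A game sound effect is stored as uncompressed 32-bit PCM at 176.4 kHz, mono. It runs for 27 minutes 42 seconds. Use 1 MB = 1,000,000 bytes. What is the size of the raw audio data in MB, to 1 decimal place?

1172.7 MB

Duration = 27 minutes 42 seconds = 1,662 s.
Bytes = 176,400 samples/s × 1,662 s × 4 bytes/sample × 1 ch = 1,172,707,200 bytes.
1,172,707,200 / 1,000,000 = 1172.7 MB.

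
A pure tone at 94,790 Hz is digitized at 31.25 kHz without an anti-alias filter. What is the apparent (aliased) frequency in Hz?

1,040 Hz

Nyquist = 31,250/2 = 15,625 Hz; 94,790 Hz exceeds it.
Alias = |94,790 − 3×31,250| = |94,790 − 93,750| = 1,040 Hz.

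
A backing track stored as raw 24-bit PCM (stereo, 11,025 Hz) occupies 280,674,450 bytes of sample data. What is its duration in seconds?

4,243 seconds

Byte rate = 11,025 × 3 × 2 = 66,150 bytes/s.
Duration = 280,674,450 / 66,150 = 4,243 s.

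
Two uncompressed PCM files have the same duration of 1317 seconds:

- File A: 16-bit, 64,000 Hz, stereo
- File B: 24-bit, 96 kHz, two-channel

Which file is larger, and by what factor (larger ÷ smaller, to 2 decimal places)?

File A: 64,000 × 2 × 2 = 256,000 bytes/s.
File B: 96,000 × 3 × 2 = 576,000 bytes/s.
File B is larger; ratio = 758,592,000 / 337,152,000 = 2.25.

File B, by a factor of 2.25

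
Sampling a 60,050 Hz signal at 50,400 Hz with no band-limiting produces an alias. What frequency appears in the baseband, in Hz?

Nyquist = 50,400/2 = 25,200 Hz; 60,050 Hz exceeds it.
Alias = |60,050 − 1×50,400| = |60,050 − 50,400| = 9,650 Hz.

9,650 Hz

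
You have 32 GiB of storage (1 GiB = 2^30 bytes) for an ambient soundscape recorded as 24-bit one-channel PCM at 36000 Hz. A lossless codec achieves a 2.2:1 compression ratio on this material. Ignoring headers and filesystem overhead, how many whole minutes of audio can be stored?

Uncompressed byte rate = 36,000 × 3 × 1 = 108,000 bytes/s.
After 2.2:1 compression, effective rate ≈ 49090.91 bytes/s.
Capacity = 32 × 1,073,741,824 = 34,359,738,368 bytes.
34,359,738,368 / effective rate ≈ 699920.6 s → 11,665 minutes.

11,665 minutes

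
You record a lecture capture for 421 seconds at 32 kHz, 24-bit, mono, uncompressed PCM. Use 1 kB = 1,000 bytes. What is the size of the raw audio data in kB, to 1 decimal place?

Bytes = 32,000 samples/s × 421 s × 3 bytes/sample × 1 ch = 40,416,000 bytes.
40,416,000 / 1,000 = 40416.0 kB.

40416.0 kB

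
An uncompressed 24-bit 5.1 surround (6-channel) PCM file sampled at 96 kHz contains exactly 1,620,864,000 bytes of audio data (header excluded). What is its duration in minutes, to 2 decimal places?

15.63 minutes

Byte rate = 96,000 × 3 × 6 = 1,728,000 bytes/s.
Duration = 1,620,864,000 / 1,728,000 = 938 s.
938 s / 60 = 15.63 minutes.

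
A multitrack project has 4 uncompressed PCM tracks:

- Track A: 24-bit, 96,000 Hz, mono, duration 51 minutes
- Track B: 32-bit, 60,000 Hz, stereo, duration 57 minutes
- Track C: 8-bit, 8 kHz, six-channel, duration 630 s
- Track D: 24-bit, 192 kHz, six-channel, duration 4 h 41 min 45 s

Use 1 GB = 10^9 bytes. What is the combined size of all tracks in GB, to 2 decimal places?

Track A: 51 minutes = 3,060 s; 96,000 × 3,060 × 3 × 1 = 881,280,000 bytes.
Track B: 57 minutes = 3,420 s; 60,000 × 3,420 × 4 × 2 = 1,641,600,000 bytes.
Track C: 8,000 × 630 × 1 × 6 = 30,240,000 bytes.
Track D: 4 h 41 min 45 s = 16,905 s; 192,000 × 16,905 × 3 × 6 = 58,423,680,000 bytes.
Total = 60,976,800,000 bytes = 60.98 GB.

60.98 GB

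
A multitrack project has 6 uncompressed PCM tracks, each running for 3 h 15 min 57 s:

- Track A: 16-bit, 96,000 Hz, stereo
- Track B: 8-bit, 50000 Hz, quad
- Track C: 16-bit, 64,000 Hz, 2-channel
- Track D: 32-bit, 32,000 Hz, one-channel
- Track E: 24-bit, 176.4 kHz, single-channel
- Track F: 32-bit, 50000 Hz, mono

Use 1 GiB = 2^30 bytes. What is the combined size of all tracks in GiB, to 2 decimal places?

3 h 15 min 57 s = 11,757 s.
Track A: 96,000 × 11,757 × 2 × 2 = 4,514,688,000 bytes.
Track B: 50,000 × 11,757 × 1 × 4 = 2,351,400,000 bytes.
Track C: 64,000 × 11,757 × 2 × 2 = 3,009,792,000 bytes.
Track D: 32,000 × 11,757 × 4 × 1 = 1,504,896,000 bytes.
Track E: 176,400 × 11,757 × 3 × 1 = 6,221,804,400 bytes.
Track F: 50,000 × 11,757 × 4 × 1 = 2,351,400,000 bytes.
Total = 19,953,980,400 bytes = 18.58 GiB.

18.58 GiB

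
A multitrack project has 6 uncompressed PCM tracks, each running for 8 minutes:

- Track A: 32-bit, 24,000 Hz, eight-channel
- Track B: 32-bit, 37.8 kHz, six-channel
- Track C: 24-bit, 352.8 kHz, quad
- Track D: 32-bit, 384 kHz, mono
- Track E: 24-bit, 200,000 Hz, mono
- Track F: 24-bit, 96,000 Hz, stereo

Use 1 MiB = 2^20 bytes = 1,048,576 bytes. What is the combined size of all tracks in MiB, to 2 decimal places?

8 minutes = 480 s.
Track A: 24,000 × 480 × 4 × 8 = 368,640,000 bytes.
Track B: 37,800 × 480 × 4 × 6 = 435,456,000 bytes.
Track C: 352,800 × 480 × 3 × 4 = 2,032,128,000 bytes.
Track D: 384,000 × 480 × 4 × 1 = 737,280,000 bytes.
Track E: 200,000 × 480 × 3 × 1 = 288,000,000 bytes.
Track F: 96,000 × 480 × 3 × 2 = 276,480,000 bytes.
Total = 4,137,984,000 bytes = 3946.29 MiB.

3946.29 MiB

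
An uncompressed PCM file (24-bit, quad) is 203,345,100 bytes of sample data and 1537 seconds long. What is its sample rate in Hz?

Bytes = sample_rate × seconds × bytes_per_sample × channels.
sample_rate = 203,345,100 / (1,537 × 3 × 4) = 203,345,100 / 18,444 = 11,025 Hz.

11,025 Hz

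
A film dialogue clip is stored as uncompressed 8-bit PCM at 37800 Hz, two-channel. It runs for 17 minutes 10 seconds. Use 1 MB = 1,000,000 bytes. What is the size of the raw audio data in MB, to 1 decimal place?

Duration = 17 minutes 10 seconds = 1,030 s.
Bytes = 37,800 samples/s × 1,030 s × 1 bytes/sample × 2 ch = 77,868,000 bytes.
77,868,000 / 1,000,000 = 77.9 MB.

77.9 MB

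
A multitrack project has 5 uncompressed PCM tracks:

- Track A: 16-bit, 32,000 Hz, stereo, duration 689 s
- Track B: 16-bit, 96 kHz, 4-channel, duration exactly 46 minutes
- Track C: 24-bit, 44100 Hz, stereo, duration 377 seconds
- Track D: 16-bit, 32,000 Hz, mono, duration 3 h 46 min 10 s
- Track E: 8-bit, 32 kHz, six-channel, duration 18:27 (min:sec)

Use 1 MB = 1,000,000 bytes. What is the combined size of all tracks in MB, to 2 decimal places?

Track A: 32,000 × 689 × 2 × 2 = 88,192,000 bytes.
Track B: exactly 46 minutes = 2,760 s; 96,000 × 2,760 × 2 × 4 = 2,119,680,000 bytes.
Track C: 44,100 × 377 × 3 × 2 = 99,754,200 bytes.
Track D: 3 h 46 min 10 s = 13,570 s; 32,000 × 13,570 × 2 × 1 = 868,480,000 bytes.
Track E: 18:27 (min:sec) = 1,107 s; 32,000 × 1,107 × 1 × 6 = 212,544,000 bytes.
Total = 3,388,650,200 bytes = 3388.65 MB.

3388.65 MB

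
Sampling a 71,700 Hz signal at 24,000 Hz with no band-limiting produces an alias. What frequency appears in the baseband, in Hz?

Nyquist = 24,000/2 = 12,000 Hz; 71,700 Hz exceeds it.
Alias = |71,700 − 3×24,000| = |71,700 − 72,000| = 300 Hz.

300 Hz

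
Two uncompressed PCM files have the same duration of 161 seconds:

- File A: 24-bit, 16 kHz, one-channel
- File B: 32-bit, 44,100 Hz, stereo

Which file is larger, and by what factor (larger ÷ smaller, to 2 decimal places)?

File B, by a factor of 7.35

File A: 16,000 × 3 × 1 = 48,000 bytes/s.
File B: 44,100 × 4 × 2 = 352,800 bytes/s.
File B is larger; ratio = 56,800,800 / 7,728,000 = 7.35.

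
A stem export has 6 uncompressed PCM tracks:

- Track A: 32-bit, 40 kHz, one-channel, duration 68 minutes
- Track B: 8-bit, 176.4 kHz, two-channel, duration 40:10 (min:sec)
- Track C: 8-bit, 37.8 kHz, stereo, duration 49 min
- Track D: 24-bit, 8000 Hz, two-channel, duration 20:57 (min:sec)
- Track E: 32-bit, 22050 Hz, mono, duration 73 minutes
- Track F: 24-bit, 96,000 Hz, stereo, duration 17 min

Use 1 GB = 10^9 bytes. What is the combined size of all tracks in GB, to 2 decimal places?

Track A: 68 minutes = 4,080 s; 40,000 × 4,080 × 4 × 1 = 652,800,000 bytes.
Track B: 40:10 (min:sec) = 2,410 s; 176,400 × 2,410 × 1 × 2 = 850,248,000 bytes.
Track C: 49 min = 2,940 s; 37,800 × 2,940 × 1 × 2 = 222,264,000 bytes.
Track D: 20:57 (min:sec) = 1,257 s; 8,000 × 1,257 × 3 × 2 = 60,336,000 bytes.
Track E: 73 minutes = 4,380 s; 22,050 × 4,380 × 4 × 1 = 386,316,000 bytes.
Track F: 17 min = 1,020 s; 96,000 × 1,020 × 3 × 2 = 587,520,000 bytes.
Total = 2,759,484,000 bytes = 2.76 GB.

2.76 GB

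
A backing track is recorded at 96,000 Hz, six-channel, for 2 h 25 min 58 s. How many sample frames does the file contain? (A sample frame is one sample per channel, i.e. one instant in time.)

840,768,000 sample frames

2 h 25 min 58 s = 8,758 s.
96,000 samples/s × 8,758 s = 840,768,000 frames.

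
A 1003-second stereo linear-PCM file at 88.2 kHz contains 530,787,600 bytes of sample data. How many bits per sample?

24 bits

Bytes per sample = 530,787,600 / (88,200 × 1,003 × 2) = 530,787,600 / 176,929,200 = 3.
Bit depth = 3 × 8 = 24 bits.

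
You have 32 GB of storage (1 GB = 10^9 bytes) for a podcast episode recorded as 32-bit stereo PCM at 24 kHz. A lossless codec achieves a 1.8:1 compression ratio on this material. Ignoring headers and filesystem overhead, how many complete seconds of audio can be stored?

Uncompressed byte rate = 24,000 × 4 × 2 = 192,000 bytes/s.
After 1.8:1 compression, effective rate ≈ 106666.67 bytes/s.
Capacity = 32 × 1,000,000,000 = 32,000,000,000 bytes.
32,000,000,000 / effective rate ≈ 300000 s → 300,000 seconds.

300,000 seconds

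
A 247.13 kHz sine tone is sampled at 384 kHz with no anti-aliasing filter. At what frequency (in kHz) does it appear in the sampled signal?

Nyquist = 384,000/2 = 192,000 Hz; 247,130 Hz exceeds it.
Alias = |247,130 − 1×384,000| = |247,130 − 384,000| = 136,870 Hz = 136.87 kHz.

136.87 kHz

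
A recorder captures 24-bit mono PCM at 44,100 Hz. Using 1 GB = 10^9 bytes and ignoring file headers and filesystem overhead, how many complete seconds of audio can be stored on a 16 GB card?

Uncompressed byte rate = 44,100 × 3 × 1 = 132,300 bytes/s.
Capacity = 16 × 1,000,000,000 = 16,000,000,000 bytes.
16,000,000,000 / 132,300 ≈ 120937.26 s → 120,937 seconds.

120,937 seconds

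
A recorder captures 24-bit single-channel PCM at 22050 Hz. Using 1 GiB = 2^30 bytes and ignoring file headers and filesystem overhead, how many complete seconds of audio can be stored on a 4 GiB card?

64,927 seconds

Uncompressed byte rate = 22,050 × 3 × 1 = 66,150 bytes/s.
Capacity = 4 × 1,073,741,824 = 4,294,967,296 bytes.
4,294,967,296 / 66,150 ≈ 64927.7 s → 64,927 seconds.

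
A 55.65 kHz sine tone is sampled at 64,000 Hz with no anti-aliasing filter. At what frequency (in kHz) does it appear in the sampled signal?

Nyquist = 64,000/2 = 32,000 Hz; 55,650 Hz exceeds it.
Alias = |55,650 − 1×64,000| = |55,650 − 64,000| = 8,350 Hz = 8.35 kHz.

8.35 kHz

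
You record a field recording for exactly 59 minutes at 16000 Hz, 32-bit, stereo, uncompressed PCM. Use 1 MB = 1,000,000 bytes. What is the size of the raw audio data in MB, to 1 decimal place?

453.1 MB

Duration = exactly 59 minutes = 3,540 s.
Bytes = 16,000 samples/s × 3,540 s × 4 bytes/sample × 2 ch = 453,120,000 bytes.
453,120,000 / 1,000,000 = 453.1 MB.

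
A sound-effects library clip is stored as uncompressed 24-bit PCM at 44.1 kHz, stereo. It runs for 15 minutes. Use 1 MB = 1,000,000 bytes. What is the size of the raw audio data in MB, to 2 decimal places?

Duration = 15 minutes = 900 s.
Bytes = 44,100 samples/s × 900 s × 3 bytes/sample × 2 ch = 238,140,000 bytes.
238,140,000 / 1,000,000 = 238.14 MB.

238.14 MB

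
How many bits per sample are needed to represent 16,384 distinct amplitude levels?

log2(16,384) = 14.

14 bits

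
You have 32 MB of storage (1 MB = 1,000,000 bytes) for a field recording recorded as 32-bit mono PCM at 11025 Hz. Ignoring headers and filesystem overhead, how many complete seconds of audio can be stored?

Uncompressed byte rate = 11,025 × 4 × 1 = 44,100 bytes/s.
Capacity = 32 × 1,000,000 = 32,000,000 bytes.
32,000,000 / 44,100 ≈ 725.62 s → 725 seconds.

725 seconds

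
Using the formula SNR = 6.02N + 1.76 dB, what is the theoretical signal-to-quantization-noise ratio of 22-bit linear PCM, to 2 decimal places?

6.02 × 22 + 1.76 = 134.20 dB.

134.20 dB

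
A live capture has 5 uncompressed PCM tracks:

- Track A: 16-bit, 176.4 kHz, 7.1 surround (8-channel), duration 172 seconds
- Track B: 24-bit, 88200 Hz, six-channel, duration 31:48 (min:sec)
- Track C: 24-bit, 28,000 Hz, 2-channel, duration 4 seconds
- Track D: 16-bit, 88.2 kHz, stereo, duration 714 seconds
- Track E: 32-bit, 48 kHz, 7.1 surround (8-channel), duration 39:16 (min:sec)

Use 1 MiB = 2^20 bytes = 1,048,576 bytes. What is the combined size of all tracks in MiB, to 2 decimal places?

7043.82 MiB

Track A: 176,400 × 172 × 2 × 8 = 485,452,800 bytes.
Track B: 31:48 (min:sec) = 1,908 s; 88,200 × 1,908 × 3 × 6 = 3,029,140,800 bytes.
Track C: 28,000 × 4 × 3 × 2 = 672,000 bytes.
Track D: 88,200 × 714 × 2 × 2 = 251,899,200 bytes.
Track E: 39:16 (min:sec) = 2,356 s; 48,000 × 2,356 × 4 × 8 = 3,618,816,000 bytes.
Total = 7,385,980,800 bytes = 7043.82 MiB.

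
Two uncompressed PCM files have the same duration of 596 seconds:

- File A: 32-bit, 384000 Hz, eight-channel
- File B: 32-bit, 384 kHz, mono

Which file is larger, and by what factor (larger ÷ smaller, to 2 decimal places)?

File A, by a factor of 8.00

File A: 384,000 × 4 × 8 = 12,288,000 bytes/s.
File B: 384,000 × 4 × 1 = 1,536,000 bytes/s.
File A is larger; ratio = 7,323,648,000 / 915,456,000 = 8.00.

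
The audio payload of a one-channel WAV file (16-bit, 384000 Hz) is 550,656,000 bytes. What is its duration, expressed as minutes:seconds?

11:57

Byte rate = 384,000 × 2 × 1 = 768,000 bytes/s.
Duration = 550,656,000 / 768,000 = 717 s.
717 s = 11:57.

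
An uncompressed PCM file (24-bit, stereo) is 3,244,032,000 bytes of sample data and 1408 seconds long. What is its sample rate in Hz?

Bytes = sample_rate × seconds × bytes_per_sample × channels.
sample_rate = 3,244,032,000 / (1,408 × 3 × 2) = 3,244,032,000 / 8,448 = 384,000 Hz.

384,000 Hz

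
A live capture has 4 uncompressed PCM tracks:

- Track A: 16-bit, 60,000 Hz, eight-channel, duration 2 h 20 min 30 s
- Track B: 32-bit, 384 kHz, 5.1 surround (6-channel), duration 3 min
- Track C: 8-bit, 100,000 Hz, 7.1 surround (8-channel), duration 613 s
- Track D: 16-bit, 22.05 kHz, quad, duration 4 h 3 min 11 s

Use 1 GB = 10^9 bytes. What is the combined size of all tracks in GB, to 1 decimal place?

12.8 GB

Track A: 2 h 20 min 30 s = 8,430 s; 60,000 × 8,430 × 2 × 8 = 8,092,800,000 bytes.
Track B: 3 min = 180 s; 384,000 × 180 × 4 × 6 = 1,658,880,000 bytes.
Track C: 100,000 × 613 × 1 × 8 = 490,400,000 bytes.
Track D: 4 h 3 min 11 s = 14,591 s; 22,050 × 14,591 × 2 × 4 = 2,573,852,400 bytes.
Total = 12,815,932,400 bytes = 12.8 GB.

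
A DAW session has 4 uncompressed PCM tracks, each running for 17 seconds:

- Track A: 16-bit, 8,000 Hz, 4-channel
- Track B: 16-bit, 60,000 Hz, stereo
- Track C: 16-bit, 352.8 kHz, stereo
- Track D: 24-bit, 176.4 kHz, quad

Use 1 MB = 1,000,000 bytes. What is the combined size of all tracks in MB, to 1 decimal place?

65.1 MB

Track A: 8,000 × 17 × 2 × 4 = 1,088,000 bytes.
Track B: 60,000 × 17 × 2 × 2 = 4,080,000 bytes.
Track C: 352,800 × 17 × 2 × 2 = 23,990,400 bytes.
Track D: 176,400 × 17 × 3 × 4 = 35,985,600 bytes.
Total = 65,144,000 bytes = 65.1 MB.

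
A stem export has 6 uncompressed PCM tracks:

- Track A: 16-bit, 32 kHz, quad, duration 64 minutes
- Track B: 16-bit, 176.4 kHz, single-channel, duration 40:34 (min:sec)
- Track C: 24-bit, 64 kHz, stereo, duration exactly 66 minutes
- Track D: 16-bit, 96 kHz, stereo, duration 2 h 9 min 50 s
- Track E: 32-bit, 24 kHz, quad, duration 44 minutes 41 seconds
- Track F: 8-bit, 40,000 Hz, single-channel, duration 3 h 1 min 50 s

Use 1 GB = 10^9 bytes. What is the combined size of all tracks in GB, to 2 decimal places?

7.82 GB

Track A: 64 minutes = 3,840 s; 32,000 × 3,840 × 2 × 4 = 983,040,000 bytes.
Track B: 40:34 (min:sec) = 2,434 s; 176,400 × 2,434 × 2 × 1 = 858,715,200 bytes.
Track C: exactly 66 minutes = 3,960 s; 64,000 × 3,960 × 3 × 2 = 1,520,640,000 bytes.
Track D: 2 h 9 min 50 s = 7,790 s; 96,000 × 7,790 × 2 × 2 = 2,991,360,000 bytes.
Track E: 44 minutes 41 seconds = 2,681 s; 24,000 × 2,681 × 4 × 4 = 1,029,504,000 bytes.
Track F: 3 h 1 min 50 s = 10,910 s; 40,000 × 10,910 × 1 × 1 = 436,400,000 bytes.
Total = 7,819,659,200 bytes = 7.82 GB.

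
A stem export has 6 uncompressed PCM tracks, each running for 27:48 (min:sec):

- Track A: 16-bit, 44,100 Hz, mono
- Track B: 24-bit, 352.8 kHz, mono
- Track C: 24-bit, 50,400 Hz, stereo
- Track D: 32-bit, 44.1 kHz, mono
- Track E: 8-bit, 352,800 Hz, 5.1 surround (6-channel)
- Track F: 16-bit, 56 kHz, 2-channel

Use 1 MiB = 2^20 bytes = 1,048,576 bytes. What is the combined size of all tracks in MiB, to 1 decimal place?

6309.1 MiB

27:48 (min:sec) = 1,668 s.
Track A: 44,100 × 1,668 × 2 × 1 = 147,117,600 bytes.
Track B: 352,800 × 1,668 × 3 × 1 = 1,765,411,200 bytes.
Track C: 50,400 × 1,668 × 3 × 2 = 504,403,200 bytes.
Track D: 44,100 × 1,668 × 4 × 1 = 294,235,200 bytes.
Track E: 352,800 × 1,668 × 1 × 6 = 3,530,822,400 bytes.
Track F: 56,000 × 1,668 × 2 × 2 = 373,632,000 bytes.
Total = 6,615,621,600 bytes = 6309.1 MiB.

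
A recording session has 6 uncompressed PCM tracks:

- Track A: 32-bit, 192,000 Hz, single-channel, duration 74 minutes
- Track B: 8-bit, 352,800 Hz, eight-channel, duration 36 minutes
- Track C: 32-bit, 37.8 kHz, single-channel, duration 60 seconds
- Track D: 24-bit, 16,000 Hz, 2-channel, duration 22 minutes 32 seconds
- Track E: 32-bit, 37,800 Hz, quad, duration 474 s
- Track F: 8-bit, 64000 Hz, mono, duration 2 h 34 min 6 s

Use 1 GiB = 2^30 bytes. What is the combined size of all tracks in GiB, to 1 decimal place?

Track A: 74 minutes = 4,440 s; 192,000 × 4,440 × 4 × 1 = 3,409,920,000 bytes.
Track B: 36 minutes = 2,160 s; 352,800 × 2,160 × 1 × 8 = 6,096,384,000 bytes.
Track C: 37,800 × 60 × 4 × 1 = 9,072,000 bytes.
Track D: 22 minutes 32 seconds = 1,352 s; 16,000 × 1,352 × 3 × 2 = 129,792,000 bytes.
Track E: 37,800 × 474 × 4 × 4 = 286,675,200 bytes.
Track F: 2 h 34 min 6 s = 9,246 s; 64,000 × 9,246 × 1 × 1 = 591,744,000 bytes.
Total = 10,523,587,200 bytes = 9.8 GiB.

9.8 GiB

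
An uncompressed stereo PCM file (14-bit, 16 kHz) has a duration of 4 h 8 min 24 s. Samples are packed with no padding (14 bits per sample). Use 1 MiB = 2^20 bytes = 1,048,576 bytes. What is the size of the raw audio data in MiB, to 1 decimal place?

796.0 MiB

Duration = 4 h 8 min 24 s = 14,904 s.
Bits = 16,000 × 14,904 × 14 × 2 = 6,676,992,000 bits = 834,624,000 bytes.
834,624,000 / 1,048,576 = 796.0 MiB.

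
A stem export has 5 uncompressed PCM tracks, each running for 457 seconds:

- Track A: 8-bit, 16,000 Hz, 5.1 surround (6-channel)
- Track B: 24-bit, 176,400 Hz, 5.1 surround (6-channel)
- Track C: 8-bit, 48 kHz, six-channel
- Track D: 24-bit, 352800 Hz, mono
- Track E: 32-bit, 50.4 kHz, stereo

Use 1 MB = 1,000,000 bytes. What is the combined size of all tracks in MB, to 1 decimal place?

Track A: 16,000 × 457 × 1 × 6 = 43,872,000 bytes.
Track B: 176,400 × 457 × 3 × 6 = 1,451,066,400 bytes.
Track C: 48,000 × 457 × 1 × 6 = 131,616,000 bytes.
Track D: 352,800 × 457 × 3 × 1 = 483,688,800 bytes.
Track E: 50,400 × 457 × 4 × 2 = 184,262,400 bytes.
Total = 2,294,505,600 bytes = 2294.5 MB.

2294.5 MB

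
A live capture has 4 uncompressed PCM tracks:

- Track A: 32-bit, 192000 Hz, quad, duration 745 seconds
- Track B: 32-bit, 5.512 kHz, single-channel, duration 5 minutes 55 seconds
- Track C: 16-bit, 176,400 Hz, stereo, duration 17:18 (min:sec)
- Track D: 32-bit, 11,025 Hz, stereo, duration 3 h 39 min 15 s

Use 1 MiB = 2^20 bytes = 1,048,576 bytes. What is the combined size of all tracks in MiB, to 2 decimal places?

Track A: 192,000 × 745 × 4 × 4 = 2,288,640,000 bytes.
Track B: 5 minutes 55 seconds = 355 s; 5,512 × 355 × 4 × 1 = 7,827,040 bytes.
Track C: 17:18 (min:sec) = 1,038 s; 176,400 × 1,038 × 2 × 2 = 732,412,800 bytes.
Track D: 3 h 39 min 15 s = 13,155 s; 11,025 × 13,155 × 4 × 2 = 1,160,271,000 bytes.
Total = 4,189,150,840 bytes = 3995.09 MiB.

3995.09 MiB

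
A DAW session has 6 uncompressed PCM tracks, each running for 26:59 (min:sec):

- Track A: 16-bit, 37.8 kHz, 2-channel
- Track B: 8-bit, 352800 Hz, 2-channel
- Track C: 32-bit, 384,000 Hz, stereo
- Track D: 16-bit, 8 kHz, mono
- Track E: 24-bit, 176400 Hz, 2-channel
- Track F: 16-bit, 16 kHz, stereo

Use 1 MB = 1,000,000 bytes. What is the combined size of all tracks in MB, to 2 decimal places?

8203.80 MB

26:59 (min:sec) = 1,619 s.
Track A: 37,800 × 1,619 × 2 × 2 = 244,792,800 bytes.
Track B: 352,800 × 1,619 × 1 × 2 = 1,142,366,400 bytes.
Track C: 384,000 × 1,619 × 4 × 2 = 4,973,568,000 bytes.
Track D: 8,000 × 1,619 × 2 × 1 = 25,904,000 bytes.
Track E: 176,400 × 1,619 × 3 × 2 = 1,713,549,600 bytes.
Track F: 16,000 × 1,619 × 2 × 2 = 103,616,000 bytes.
Total = 8,203,796,800 bytes = 8203.80 MB.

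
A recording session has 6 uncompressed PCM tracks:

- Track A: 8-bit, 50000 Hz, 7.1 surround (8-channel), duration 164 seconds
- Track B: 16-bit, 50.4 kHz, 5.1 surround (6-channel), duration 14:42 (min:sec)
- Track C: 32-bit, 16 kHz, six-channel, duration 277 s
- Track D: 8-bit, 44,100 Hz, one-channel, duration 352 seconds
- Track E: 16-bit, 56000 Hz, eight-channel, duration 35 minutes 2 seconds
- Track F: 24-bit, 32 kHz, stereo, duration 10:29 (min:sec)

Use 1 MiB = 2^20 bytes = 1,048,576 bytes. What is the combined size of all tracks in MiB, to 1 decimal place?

2598.8 MiB

Track A: 50,000 × 164 × 1 × 8 = 65,600,000 bytes.
Track B: 14:42 (min:sec) = 882 s; 50,400 × 882 × 2 × 6 = 533,433,600 bytes.
Track C: 16,000 × 277 × 4 × 6 = 106,368,000 bytes.
Track D: 44,100 × 352 × 1 × 1 = 15,523,200 bytes.
Track E: 35 minutes 2 seconds = 2,102 s; 56,000 × 2,102 × 2 × 8 = 1,883,392,000 bytes.
Track F: 10:29 (min:sec) = 629 s; 32,000 × 629 × 3 × 2 = 120,768,000 bytes.
Total = 2,725,084,800 bytes = 2598.8 MiB.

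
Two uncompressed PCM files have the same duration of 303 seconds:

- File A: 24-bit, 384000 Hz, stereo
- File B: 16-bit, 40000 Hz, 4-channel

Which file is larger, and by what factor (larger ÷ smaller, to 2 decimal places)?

File A: 384,000 × 3 × 2 = 2,304,000 bytes/s.
File B: 40,000 × 2 × 4 = 320,000 bytes/s.
File A is larger; ratio = 698,112,000 / 96,960,000 = 7.20.

File A, by a factor of 7.20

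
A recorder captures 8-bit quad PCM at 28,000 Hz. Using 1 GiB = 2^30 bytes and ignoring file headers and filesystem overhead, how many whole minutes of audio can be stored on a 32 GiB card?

5,113 minutes

Uncompressed byte rate = 28,000 × 1 × 4 = 112,000 bytes/s.
Capacity = 32 × 1,073,741,824 = 34,359,738,368 bytes.
34,359,738,368 / 112,000 ≈ 306783.38 s → 5,113 minutes.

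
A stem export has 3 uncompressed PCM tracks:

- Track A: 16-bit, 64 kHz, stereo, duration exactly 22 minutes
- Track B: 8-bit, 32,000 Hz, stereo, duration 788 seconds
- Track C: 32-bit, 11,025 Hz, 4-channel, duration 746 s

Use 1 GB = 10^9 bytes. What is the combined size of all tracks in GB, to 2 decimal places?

0.52 GB

Track A: exactly 22 minutes = 1,320 s; 64,000 × 1,320 × 2 × 2 = 337,920,000 bytes.
Track B: 32,000 × 788 × 1 × 2 = 50,432,000 bytes.
Track C: 11,025 × 746 × 4 × 4 = 131,594,400 bytes.
Total = 519,946,400 bytes = 0.52 GB.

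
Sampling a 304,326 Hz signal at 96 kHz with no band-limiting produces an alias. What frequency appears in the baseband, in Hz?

Nyquist = 96,000/2 = 48,000 Hz; 304,326 Hz exceeds it.
Alias = |304,326 − 3×96,000| = |304,326 − 288,000| = 16,326 Hz.

16,326 Hz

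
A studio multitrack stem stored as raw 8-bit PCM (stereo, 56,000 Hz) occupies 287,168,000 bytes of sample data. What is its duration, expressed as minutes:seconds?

42:44

Byte rate = 56,000 × 1 × 2 = 112,000 bytes/s.
Duration = 287,168,000 / 112,000 = 2,564 s.
2,564 s = 42:44.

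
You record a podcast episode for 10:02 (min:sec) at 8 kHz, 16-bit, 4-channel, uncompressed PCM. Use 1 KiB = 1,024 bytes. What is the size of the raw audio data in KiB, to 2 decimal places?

37625.00 KiB

Duration = 10:02 (min:sec) = 602 s.
Bytes = 8,000 samples/s × 602 s × 2 bytes/sample × 4 ch = 38,528,000 bytes.
38,528,000 / 1,024 = 37625.00 KiB.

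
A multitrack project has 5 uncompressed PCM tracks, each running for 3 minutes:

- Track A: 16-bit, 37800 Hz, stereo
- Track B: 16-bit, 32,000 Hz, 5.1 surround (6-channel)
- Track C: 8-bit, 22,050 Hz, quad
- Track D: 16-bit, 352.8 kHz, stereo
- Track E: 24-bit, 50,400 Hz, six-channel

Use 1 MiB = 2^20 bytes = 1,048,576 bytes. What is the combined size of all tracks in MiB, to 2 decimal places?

504.99 MiB

3 minutes = 180 s.
Track A: 37,800 × 180 × 2 × 2 = 27,216,000 bytes.
Track B: 32,000 × 180 × 2 × 6 = 69,120,000 bytes.
Track C: 22,050 × 180 × 1 × 4 = 15,876,000 bytes.
Track D: 352,800 × 180 × 2 × 2 = 254,016,000 bytes.
Track E: 50,400 × 180 × 3 × 6 = 163,296,000 bytes.
Total = 529,524,000 bytes = 504.99 MiB.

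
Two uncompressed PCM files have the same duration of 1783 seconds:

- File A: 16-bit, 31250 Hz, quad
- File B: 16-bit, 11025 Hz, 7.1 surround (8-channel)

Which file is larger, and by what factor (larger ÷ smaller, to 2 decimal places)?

File A: 31,250 × 2 × 4 = 250,000 bytes/s.
File B: 11,025 × 2 × 8 = 176,400 bytes/s.
File A is larger; ratio = 445,750,000 / 314,521,200 = 1.42.

File A, by a factor of 1.42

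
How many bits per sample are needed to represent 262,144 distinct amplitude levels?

18 bits

log2(262,144) = 18.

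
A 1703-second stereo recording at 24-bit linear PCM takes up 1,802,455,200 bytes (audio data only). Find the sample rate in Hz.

Bytes = sample_rate × seconds × bytes_per_sample × channels.
sample_rate = 1,802,455,200 / (1,703 × 3 × 2) = 1,802,455,200 / 10,218 = 176,400 Hz.

176,400 Hz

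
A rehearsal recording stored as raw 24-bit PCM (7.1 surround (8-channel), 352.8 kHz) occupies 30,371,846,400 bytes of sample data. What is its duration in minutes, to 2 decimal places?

59.78 minutes

Byte rate = 352,800 × 3 × 8 = 8,467,200 bytes/s.
Duration = 30,371,846,400 / 8,467,200 = 3,587 s.
3,587 s / 60 = 59.78 minutes.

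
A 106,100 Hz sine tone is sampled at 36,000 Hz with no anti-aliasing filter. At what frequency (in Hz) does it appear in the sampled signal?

Nyquist = 36,000/2 = 18,000 Hz; 106,100 Hz exceeds it.
Alias = |106,100 − 3×36,000| = |106,100 − 108,000| = 1,900 Hz.

1,900 Hz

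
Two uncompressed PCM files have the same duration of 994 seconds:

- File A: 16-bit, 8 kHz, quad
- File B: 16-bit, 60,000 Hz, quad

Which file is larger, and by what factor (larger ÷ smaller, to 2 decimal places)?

File B, by a factor of 7.50

File A: 8,000 × 2 × 4 = 64,000 bytes/s.
File B: 60,000 × 2 × 4 = 480,000 bytes/s.
File B is larger; ratio = 477,120,000 / 63,616,000 = 7.50.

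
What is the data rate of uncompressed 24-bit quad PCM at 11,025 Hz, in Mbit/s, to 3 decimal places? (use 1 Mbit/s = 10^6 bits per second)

1.058 Mbit/s

Bit rate = 11,025 × 24 × 4 = 1,058,400 bits/s.
= 1.058 Mbit/s.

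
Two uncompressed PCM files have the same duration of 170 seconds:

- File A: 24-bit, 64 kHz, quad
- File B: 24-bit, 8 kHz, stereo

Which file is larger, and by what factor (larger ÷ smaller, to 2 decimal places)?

File A, by a factor of 16.00

File A: 64,000 × 3 × 4 = 768,000 bytes/s.
File B: 8,000 × 3 × 2 = 48,000 bytes/s.
File A is larger; ratio = 130,560,000 / 8,160,000 = 16.00.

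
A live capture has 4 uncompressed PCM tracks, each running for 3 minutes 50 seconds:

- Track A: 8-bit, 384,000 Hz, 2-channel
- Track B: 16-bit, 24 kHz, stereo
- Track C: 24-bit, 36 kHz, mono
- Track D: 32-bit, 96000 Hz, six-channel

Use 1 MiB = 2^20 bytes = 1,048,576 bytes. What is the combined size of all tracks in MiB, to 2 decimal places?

718.57 MiB

3 minutes 50 seconds = 230 s.
Track A: 384,000 × 230 × 1 × 2 = 176,640,000 bytes.
Track B: 24,000 × 230 × 2 × 2 = 22,080,000 bytes.
Track C: 36,000 × 230 × 3 × 1 = 24,840,000 bytes.
Track D: 96,000 × 230 × 4 × 6 = 529,920,000 bytes.
Total = 753,480,000 bytes = 718.57 MiB.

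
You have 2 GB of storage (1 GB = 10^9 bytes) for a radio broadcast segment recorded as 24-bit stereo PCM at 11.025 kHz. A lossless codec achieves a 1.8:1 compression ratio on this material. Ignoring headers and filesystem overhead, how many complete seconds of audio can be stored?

Uncompressed byte rate = 11,025 × 3 × 2 = 66,150 bytes/s.
After 1.8:1 compression, effective rate ≈ 36750 bytes/s.
Capacity = 2 × 1,000,000,000 = 2,000,000,000 bytes.
2,000,000,000 / effective rate ≈ 54421.77 s → 54,421 seconds.

54,421 seconds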